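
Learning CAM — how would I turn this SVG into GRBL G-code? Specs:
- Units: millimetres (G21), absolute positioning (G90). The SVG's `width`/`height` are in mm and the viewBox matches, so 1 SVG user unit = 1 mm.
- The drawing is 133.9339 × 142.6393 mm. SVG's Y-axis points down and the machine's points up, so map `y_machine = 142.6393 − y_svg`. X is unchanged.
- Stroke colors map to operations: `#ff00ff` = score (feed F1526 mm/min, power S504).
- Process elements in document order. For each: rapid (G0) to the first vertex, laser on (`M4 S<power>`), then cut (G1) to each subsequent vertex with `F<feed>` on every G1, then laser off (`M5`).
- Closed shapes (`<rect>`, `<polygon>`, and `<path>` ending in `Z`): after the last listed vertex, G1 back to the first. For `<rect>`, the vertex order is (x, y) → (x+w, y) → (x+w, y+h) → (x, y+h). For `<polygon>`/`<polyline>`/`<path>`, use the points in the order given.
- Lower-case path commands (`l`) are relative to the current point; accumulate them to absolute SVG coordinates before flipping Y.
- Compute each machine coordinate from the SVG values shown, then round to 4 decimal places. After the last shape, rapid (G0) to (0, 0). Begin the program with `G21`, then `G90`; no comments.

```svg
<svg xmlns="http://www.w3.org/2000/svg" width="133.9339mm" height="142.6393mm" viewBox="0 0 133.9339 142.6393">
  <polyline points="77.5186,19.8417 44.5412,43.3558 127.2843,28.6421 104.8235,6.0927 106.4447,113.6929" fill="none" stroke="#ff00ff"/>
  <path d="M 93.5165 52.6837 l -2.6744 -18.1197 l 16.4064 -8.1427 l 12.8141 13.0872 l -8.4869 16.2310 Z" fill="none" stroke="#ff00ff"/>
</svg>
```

G21
G90
G0 X77.5186 Y122.7976
M4 S504
G1 X44.5412 Y99.2835 F1526
G1 X127.2843 Y113.9972 F1526
G1 X104.8235 Y136.5466 F1526
G1 X106.4447 Y28.9464 F1526
M5
G0 X93.5165 Y89.9556
M4 S504
G1 X90.8421 Y108.0753 F1526
G1 X107.2485 Y116.2180 F1526
G1 X120.0626 Y103.1308 F1526
G1 X111.5757 Y86.8998 F1526
G1 X93.5165 Y89.9556 F1526
M5
G0 X0.0000 Y0.0000

1 u = 1 mm; y_m = 142.6393 − y.

[1] `<polyline>` open polyline, #ff00ff→score S504 F1526: (77.5186,122.7976) → (44.5412,99.2835) → (127.2843,113.9972) → (104.8235,136.5466) → (106.4447,28.9464)

[2] `<path>` regular polygon, #ff00ff→score S504 F1526: (93.5165,89.9556) → (90.8421,108.0753) → (107.2485,116.2180) → (120.0626,103.1308) → (111.5757,86.8998) → (93.5165,89.9556) (closed)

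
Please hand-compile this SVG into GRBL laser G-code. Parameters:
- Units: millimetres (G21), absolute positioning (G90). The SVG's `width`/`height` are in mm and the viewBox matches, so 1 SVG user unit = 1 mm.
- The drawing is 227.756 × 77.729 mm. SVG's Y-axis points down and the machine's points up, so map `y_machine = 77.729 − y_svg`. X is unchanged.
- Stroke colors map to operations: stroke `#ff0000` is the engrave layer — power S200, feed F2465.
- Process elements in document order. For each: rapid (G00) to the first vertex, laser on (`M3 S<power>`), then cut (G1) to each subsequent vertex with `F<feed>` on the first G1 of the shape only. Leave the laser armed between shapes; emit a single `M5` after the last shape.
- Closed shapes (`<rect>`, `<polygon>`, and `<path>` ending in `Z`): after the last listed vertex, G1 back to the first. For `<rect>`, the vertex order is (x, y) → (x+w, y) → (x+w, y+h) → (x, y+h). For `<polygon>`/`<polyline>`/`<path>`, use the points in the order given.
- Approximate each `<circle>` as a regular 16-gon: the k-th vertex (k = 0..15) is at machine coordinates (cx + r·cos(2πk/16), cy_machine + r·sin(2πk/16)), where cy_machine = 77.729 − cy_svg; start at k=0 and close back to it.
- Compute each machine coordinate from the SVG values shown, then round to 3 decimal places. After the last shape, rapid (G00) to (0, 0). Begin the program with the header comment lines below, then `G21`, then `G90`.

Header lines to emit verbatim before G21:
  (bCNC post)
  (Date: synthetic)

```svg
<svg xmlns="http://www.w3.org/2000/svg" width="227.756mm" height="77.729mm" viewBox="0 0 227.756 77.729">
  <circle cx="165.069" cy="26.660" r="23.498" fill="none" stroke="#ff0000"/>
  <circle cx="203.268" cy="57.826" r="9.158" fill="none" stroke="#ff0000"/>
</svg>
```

(bCNC post)
(Date: synthetic)
G21
G90
G00 X188.567 Y51.069
M3 S200
G1 X186.778 Y60.061 F2465
G1 X181.685 Y67.685
G1 X174.061 Y72.778
G1 X165.069 Y74.567
G1 X156.077 Y72.778
G1 X148.453 Y67.685
G1 X143.360 Y60.061
G1 X141.571 Y51.069
G1 X143.360 Y42.077
G1 X148.453 Y34.453
G1 X156.077 Y29.360
G1 X165.069 Y27.571
G1 X174.061 Y29.360
G1 X181.685 Y34.453
G1 X186.778 Y42.077
G1 X188.567 Y51.069
G00 X212.426 Y19.903
M3 S200
G1 X211.729 Y23.408 F2465
G1 X209.744 Y26.379
G1 X206.773 Y28.364
G1 X203.268 Y29.061
G1 X199.763 Y28.364
G1 X196.792 Y26.379
G1 X194.807 Y23.408
G1 X194.110 Y19.903
G1 X194.807 Y16.398
G1 X196.792 Y13.427
G1 X199.763 Y11.442
G1 X203.268 Y10.745
G1 X206.773 Y11.442
G1 X209.744 Y13.427
G1 X211.729 Y16.398
G1 X212.426 Y19.903
M5
G00 X0.000 Y0.000

Since the viewBox matches the mm dimensions, user units are millimetres directly. The only transform is the Y-flip y_m = 77.729 − y_svg.

Shape 1 is a circle drawn with `<circle>`. Its stroke #ff0000 means engrave at S200, F2465. After flipping Y the toolpath is (188.567,51.069) → (186.778,60.061) → (181.685,67.685) → (174.061,72.778) → (165.069,74.567) → (156.077,72.778) → (148.453,67.685) → (143.360,60.061) → (141.571,51.069) → (143.360,42.077) → (148.453,34.453) → (156.077,29.360) → (165.069,27.571) → (174.061,29.360) → (181.685,34.453) → (186.778,42.077) → (188.567,51.069), returning to the start.

Shape 2 is a circle drawn with `<circle>`. Its stroke #ff0000 means engrave at S200, F2465. After flipping Y the toolpath is (212.426,19.903) → (211.729,23.408) → (209.744,26.379) → (206.773,28.364) → (203.268,29.061) → (199.763,28.364) → (196.792,26.379) → (194.807,23.408) → (194.110,19.903) → (194.807,16.398) → (196.792,13.427) → (199.763,11.442) → (203.268,10.745) → (206.773,11.442) → (209.744,13.427) → (211.729,16.398) → (212.426,19.903), returning to the start.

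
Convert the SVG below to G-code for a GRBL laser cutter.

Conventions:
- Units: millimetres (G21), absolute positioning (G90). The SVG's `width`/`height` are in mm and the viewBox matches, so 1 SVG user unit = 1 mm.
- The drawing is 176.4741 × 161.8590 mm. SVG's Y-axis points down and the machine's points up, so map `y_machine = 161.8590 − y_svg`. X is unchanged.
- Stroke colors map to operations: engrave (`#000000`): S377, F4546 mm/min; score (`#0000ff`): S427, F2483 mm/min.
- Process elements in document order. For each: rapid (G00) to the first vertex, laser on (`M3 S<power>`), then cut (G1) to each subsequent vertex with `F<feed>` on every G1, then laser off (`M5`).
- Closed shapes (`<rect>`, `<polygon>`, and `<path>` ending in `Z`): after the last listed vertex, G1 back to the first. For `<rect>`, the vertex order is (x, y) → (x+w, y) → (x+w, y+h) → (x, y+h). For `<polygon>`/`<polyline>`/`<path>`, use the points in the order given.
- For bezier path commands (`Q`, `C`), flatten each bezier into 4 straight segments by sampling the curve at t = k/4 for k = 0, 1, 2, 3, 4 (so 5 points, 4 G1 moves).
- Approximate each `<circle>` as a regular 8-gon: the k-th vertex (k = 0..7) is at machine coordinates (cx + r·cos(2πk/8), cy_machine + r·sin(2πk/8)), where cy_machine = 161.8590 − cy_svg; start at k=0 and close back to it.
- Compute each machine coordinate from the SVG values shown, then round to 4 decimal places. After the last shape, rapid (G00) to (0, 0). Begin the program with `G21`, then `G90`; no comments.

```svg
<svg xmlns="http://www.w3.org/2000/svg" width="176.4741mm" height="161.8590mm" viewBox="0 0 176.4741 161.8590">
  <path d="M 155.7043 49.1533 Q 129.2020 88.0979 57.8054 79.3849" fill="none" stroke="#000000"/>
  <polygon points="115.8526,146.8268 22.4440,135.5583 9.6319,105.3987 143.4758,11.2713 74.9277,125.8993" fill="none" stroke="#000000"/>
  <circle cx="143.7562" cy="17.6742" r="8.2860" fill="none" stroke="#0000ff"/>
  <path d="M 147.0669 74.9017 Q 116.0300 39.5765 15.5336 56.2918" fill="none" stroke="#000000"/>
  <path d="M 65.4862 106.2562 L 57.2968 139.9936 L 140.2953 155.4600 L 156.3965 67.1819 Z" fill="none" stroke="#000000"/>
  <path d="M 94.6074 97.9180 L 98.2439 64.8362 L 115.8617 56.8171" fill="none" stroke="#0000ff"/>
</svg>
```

G21
G90
G00 X155.7043 Y112.7057
M3 S377
G1 X139.6473 Y96.2120 F4546
G1 X117.9784 Y85.6755 F4546
G1 X90.6978 Y81.0962 F4546
G1 X57.8054 Y82.4741 F4546
M5
G00 X115.8526 Y15.0322
M3 S377
G1 X22.4440 Y26.3007 F4546
G1 X9.6319 Y56.4603 F4546
G1 X143.4758 Y150.5877 F4546
G1 X74.9277 Y35.9597 F4546
G1 X115.8526 Y15.0322 F4546
M5
G00 X152.0422 Y144.1848
M3 S427
G1 X149.6153 Y150.0439 F2483
G1 X143.7562 Y152.4708 F2483
G1 X137.8971 Y150.0439 F2483
G1 X135.4702 Y144.1848 F2483
G1 X137.8971 Y138.3257 F2483
G1 X143.7562 Y135.8988 F2483
G1 X149.6153 Y138.3257 F2483
G1 X152.0422 Y144.1848 F2483
M5
G00 X147.0669 Y86.9573
M3 S377
G1 X127.2072 Y101.3674 F4546
G1 X98.6651 Y109.2724 F4546
G1 X61.4406 Y110.6723 F4546
G1 X15.5336 Y105.5672 F4546
M5
G00 X65.4862 Y55.6028
M3 S377
G1 X57.2968 Y21.8654 F4546
G1 X140.2953 Y6.3990 F4546
G1 X156.3965 Y94.6771 F4546
G1 X65.4862 Y55.6028 F4546
M5
G00 X94.6074 Y63.9410
M3 S427
G1 X98.2439 Y97.0228 F2483
G1 X115.8617 Y105.0419 F2483
M5
G00 X0.0000 Y0.0000

viewBox `0 0 176.4741 161.8590` with mm width/height → 1 unit = 1 mm. Flip: y_m = 161.8590 − y_svg.

**Shape 1** — `<path>` quadratic bezier, stroke `#000000` → engrave (S377, F4546). Control points (SVG): P0=(155.7043,49.1533), P1=(129.2020,88.0979), P2=(57.8054,79.3849); sampled at t=k/4. Machine vertices: (155.7043,112.7057) → (139.6473,96.2120) → (117.9784,85.6755) → (90.6978,81.0962) → (57.8054,82.4741). Open path.

**Shape 2** — `<polygon>` closed polygon, stroke `#000000` → engrave (S377, F4546). Machine vertices: (115.8526,15.0322) → (22.4440,26.3007) → (9.6319,56.4603) → (143.4758,150.5877) → (74.9277,35.9597) → (115.8526,15.0322). Closed: final G1 returns to the first vertex.

**Shape 3** — `<circle>` circle, stroke `#0000ff` → score (S427, F2483). Machine vertices: (152.0422,144.1848) → (149.6153,150.0439) → (143.7562,152.4708) → (137.8971,150.0439) → (135.4702,144.1848) → (137.8971,138.3257) → (143.7562,135.8988) → (149.6153,138.3257) → (152.0422,144.1848). Closed: final G1 returns to the first vertex.

**Shape 4** — `<path>` quadratic bezier, stroke `#000000` → engrave (S377, F4546). Control points (SVG): P0=(147.0669,74.9017), P1=(116.0300,39.5765), P2=(15.5336,56.2918); sampled at t=k/4. Machine vertices: (147.0669,86.9573) → (127.2072,101.3674) → (98.6651,109.2724) → (61.4406,110.6723) → (15.5336,105.5672). Open path.

**Shape 5** — `<path>` closed polygon, stroke `#000000` → engrave (S377, F4546). Machine vertices: (65.4862,55.6028) → (57.2968,21.8654) → (140.2953,6.3990) → (156.3965,94.6771) → (65.4862,55.6028). Closed: final G1 returns to the first vertex.

**Shape 6** — `<path>` open polyline, stroke `#0000ff` → score (S427, F2483). Machine vertices: (94.6074,63.9410) → (98.2439,97.0228) → (115.8617,105.0419). Open path.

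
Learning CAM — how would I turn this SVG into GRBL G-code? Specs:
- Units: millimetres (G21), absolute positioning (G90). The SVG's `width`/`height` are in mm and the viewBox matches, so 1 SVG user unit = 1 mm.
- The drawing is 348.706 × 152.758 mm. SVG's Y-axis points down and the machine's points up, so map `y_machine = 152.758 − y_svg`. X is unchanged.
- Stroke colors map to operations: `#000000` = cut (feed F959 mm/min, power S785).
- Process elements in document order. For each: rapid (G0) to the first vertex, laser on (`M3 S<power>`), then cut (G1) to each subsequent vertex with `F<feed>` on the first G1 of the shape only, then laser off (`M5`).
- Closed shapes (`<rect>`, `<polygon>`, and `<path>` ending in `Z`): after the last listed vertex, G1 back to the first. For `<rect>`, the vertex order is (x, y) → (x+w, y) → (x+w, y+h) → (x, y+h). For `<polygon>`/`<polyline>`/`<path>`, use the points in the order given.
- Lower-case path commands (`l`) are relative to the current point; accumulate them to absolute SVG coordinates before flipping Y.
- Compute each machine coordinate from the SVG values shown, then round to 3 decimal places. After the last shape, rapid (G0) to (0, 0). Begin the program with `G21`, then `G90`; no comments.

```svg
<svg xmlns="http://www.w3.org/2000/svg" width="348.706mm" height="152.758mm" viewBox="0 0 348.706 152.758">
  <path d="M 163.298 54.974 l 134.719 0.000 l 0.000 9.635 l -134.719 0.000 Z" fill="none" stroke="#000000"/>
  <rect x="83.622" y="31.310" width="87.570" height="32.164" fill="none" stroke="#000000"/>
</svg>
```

1 u = 1 mm; y_m = 152.758 − y.

[1] `<path>` rectangle, #000000→cut S785 F959: (163.298,97.784) → (298.017,97.784) → (298.017,88.149) → (163.298,88.149) → (163.298,97.784) (closed)

[2] `<rect>` rectangle, #000000→cut S785 F959: (83.622,121.448) → (171.192,121.448) → (171.192,89.284) → (83.622,89.284) → (83.622,121.448) (closed)

G21
G90
G0 X163.298 Y97.784
M3 S785
G1 X298.017 Y97.784 F959
G1 X298.017 Y88.149
G1 X163.298 Y88.149
G1 X163.298 Y97.784
M5
G0 X83.622 Y121.448
M3 S785
G1 X171.192 Y121.448 F959
G1 X171.192 Y89.284
G1 X83.622 Y89.284
G1 X83.622 Y121.448
M5
G0 X0.000 Y0.000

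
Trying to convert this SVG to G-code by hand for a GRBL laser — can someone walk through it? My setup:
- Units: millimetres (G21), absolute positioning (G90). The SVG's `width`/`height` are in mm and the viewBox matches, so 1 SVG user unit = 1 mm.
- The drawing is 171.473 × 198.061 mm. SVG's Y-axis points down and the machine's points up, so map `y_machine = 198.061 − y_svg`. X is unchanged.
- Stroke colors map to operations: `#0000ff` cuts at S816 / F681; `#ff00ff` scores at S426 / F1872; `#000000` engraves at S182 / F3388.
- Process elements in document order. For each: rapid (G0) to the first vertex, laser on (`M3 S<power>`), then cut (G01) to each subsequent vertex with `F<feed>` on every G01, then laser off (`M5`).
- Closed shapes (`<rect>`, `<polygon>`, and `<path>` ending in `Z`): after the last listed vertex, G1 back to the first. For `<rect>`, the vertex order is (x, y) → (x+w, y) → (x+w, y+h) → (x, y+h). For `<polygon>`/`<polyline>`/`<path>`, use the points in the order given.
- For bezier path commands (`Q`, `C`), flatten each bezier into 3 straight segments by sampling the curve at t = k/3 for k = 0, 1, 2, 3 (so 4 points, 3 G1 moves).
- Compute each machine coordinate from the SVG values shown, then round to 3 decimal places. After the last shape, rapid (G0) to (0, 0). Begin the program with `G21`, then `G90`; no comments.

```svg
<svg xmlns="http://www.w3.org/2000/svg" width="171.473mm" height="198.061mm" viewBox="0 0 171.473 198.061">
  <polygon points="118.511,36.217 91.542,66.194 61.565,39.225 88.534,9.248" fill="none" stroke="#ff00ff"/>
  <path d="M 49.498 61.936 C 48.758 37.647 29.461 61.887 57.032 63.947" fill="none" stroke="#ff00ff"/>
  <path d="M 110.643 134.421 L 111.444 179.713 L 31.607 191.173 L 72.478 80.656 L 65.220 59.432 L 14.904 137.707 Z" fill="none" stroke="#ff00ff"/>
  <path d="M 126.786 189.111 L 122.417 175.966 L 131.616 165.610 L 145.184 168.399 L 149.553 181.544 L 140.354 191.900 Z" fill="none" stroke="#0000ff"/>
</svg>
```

viewBox `0 0 171.473 198.061` with mm width/height → 1 unit = 1 mm. Flip: y_m = 198.061 − y_svg.

**Shape 1** — `<polygon>` regular polygon, stroke `#ff00ff` → score (S426, F1872). Machine vertices: (118.511,161.844) → (91.542,131.867) → (61.565,158.836) → (88.534,188.813) → (118.511,161.844). Closed: final G1 returns to the first vertex.

**Shape 2** — `<path>` cubic bezier, stroke `#ff00ff` → score (S426, F1872). Control points (SVG): P0=(49.498,61.936), P1=(48.758,37.647), P2=(29.461,61.887), P3=(57.032,63.947); sampled at t=k/3. Machine vertices: (49.498,136.125) → (44.995,146.857) → (42.661,140.948) → (57.032,134.114). Open path.

**Shape 3** — `<path>` closed polygon, stroke `#ff00ff` → score (S426, F1872). Machine vertices: (110.643,63.640) → (111.444,18.348) → (31.607,6.888) → (72.478,117.405) → (65.220,138.629) → (14.904,60.354) → (110.643,63.640). Closed: final G1 returns to the first vertex.

**Shape 4** — `<path>` regular polygon, stroke `#0000ff` → cut (S816, F681). Machine vertices: (126.786,8.950) → (122.417,22.095) → (131.616,32.451) → (145.184,29.662) → (149.553,16.517) → (140.354,6.161) → (126.786,8.950). Closed: final G1 returns to the first vertex.

G21
G90
G0 X118.511 Y161.844
M3 S426
G01 X91.542 Y131.867 F1872
G01 X61.565 Y158.836 F1872
G01 X88.534 Y188.813 F1872
G01 X118.511 Y161.844 F1872
M5
G0 X49.498 Y136.125
M3 S426
G01 X44.995 Y146.857 F1872
G01 X42.661 Y140.948 F1872
G01 X57.032 Y134.114 F1872
M5
G0 X110.643 Y63.640
M3 S426
G01 X111.444 Y18.348 F1872
G01 X31.607 Y6.888 F1872
G01 X72.478 Y117.405 F1872
G01 X65.220 Y138.629 F1872
G01 X14.904 Y60.354 F1872
G01 X110.643 Y63.640 F1872
M5
G0 X126.786 Y8.950
M3 S816
G01 X122.417 Y22.095 F681
G01 X131.616 Y32.451 F681
G01 X145.184 Y29.662 F681
G01 X149.553 Y16.517 F681
G01 X140.354 Y6.161 F681
G01 X126.786 Y8.950 F681
M5
G0 X0.000 Y0.000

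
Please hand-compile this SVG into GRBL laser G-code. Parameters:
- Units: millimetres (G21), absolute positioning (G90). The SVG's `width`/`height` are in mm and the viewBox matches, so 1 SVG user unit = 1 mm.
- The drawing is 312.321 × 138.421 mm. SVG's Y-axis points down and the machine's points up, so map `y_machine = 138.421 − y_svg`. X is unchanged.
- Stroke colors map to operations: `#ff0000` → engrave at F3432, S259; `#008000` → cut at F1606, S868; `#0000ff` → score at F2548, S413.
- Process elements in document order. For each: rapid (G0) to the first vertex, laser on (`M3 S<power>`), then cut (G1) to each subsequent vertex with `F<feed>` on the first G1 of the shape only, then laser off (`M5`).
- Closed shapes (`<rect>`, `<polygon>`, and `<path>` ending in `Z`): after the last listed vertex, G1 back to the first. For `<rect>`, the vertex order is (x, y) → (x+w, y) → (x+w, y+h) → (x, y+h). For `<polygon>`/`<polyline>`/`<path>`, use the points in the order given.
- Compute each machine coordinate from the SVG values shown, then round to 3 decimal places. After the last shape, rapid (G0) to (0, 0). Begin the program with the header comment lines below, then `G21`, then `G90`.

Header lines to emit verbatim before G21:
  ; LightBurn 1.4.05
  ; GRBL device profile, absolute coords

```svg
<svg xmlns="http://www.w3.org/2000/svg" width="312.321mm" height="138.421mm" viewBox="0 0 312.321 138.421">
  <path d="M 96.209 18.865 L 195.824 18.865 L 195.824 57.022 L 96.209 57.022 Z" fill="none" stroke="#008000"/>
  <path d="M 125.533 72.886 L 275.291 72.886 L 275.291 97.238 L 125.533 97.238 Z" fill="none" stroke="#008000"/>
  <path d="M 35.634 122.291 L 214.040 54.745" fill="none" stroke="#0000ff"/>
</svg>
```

; LightBurn 1.4.05
; GRBL device profile, absolute coords
G21
G90
G0 X96.209 Y119.556
M3 S868
G1 X195.824 Y119.556 F1606
G1 X195.824 Y81.399
G1 X96.209 Y81.399
G1 X96.209 Y119.556
M5
G0 X125.533 Y65.535
M3 S868
G1 X275.291 Y65.535 F1606
G1 X275.291 Y41.183
G1 X125.533 Y41.183
G1 X125.533 Y65.535
M5
G0 X35.634 Y16.130
M3 S413
G1 X214.040 Y83.676 F2548
M5
G0 X0.000 Y0.000

viewBox `0 0 312.321 138.421` with mm width/height → 1 unit = 1 mm. Flip: y_m = 138.421 − y_svg.

**Shape 1** — `<path>` rectangle, stroke `#008000` → cut (S868, F1606). Machine vertices: (96.209,119.556) → (195.824,119.556) → (195.824,81.399) → (96.209,81.399) → (96.209,119.556). Closed: final G1 returns to the first vertex.

**Shape 2** — `<path>` rectangle, stroke `#008000` → cut (S868, F1606). Machine vertices: (125.533,65.535) → (275.291,65.535) → (275.291,41.183) → (125.533,41.183) → (125.533,65.535). Closed: final G1 returns to the first vertex.

**Shape 3** — `<path>` line segment, stroke `#0000ff` → score (S413, F2548). Machine vertices: (35.634,16.130) → (214.040,83.676). Open path.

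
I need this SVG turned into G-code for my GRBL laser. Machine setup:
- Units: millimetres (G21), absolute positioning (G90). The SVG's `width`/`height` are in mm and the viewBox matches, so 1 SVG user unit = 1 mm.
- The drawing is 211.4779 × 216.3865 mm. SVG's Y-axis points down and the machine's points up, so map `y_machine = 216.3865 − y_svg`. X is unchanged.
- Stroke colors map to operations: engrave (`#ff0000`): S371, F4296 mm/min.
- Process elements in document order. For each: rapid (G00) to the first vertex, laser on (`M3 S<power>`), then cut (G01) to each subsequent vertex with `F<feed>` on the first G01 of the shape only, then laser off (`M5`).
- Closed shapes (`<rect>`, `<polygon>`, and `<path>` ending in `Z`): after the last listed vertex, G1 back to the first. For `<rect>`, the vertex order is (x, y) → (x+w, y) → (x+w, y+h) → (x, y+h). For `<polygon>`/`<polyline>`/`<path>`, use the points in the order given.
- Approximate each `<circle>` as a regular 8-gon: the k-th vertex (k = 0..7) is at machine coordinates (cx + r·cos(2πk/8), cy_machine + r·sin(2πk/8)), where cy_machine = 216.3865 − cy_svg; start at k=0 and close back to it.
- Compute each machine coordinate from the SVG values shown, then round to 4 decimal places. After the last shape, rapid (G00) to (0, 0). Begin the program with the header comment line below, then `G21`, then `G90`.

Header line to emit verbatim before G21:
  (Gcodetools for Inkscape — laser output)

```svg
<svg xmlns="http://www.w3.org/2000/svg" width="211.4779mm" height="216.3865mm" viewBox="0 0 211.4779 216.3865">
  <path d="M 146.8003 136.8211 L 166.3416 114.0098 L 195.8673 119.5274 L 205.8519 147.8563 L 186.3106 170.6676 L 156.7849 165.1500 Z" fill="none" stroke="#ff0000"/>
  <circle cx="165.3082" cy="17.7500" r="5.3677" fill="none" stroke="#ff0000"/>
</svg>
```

viewBox `0 0 211.4779 216.3865` with mm width/height → 1 unit = 1 mm. Flip: y_m = 216.3865 − y_svg.

**Shape 1** — `<path>` regular polygon, stroke `#ff0000` → engrave (S371, F4296). Machine vertices: (146.8003,79.5654) → (166.3416,102.3767) → (195.8673,96.8591) → (205.8519,68.5302) → (186.3106,45.7189) → (156.7849,51.2365) → (146.8003,79.5654). Closed: final G1 returns to the first vertex.

**Shape 2** — `<circle>` circle, stroke `#ff0000` → engrave (S371, F4296). Machine vertices: (170.6759,198.6365) → (169.1037,202.4320) → (165.3082,204.0042) → (161.5127,202.4320) → (159.9405,198.6365) → (161.5127,194.8410) → (165.3082,193.2688) → (169.1037,194.8410) → (170.6759,198.6365). Closed: final G1 returns to the first vertex.

(Gcodetools for Inkscape — laser output)
G21
G90
G00 X146.8003 Y79.5654
M3 S371
G01 X166.3416 Y102.3767 F4296
G01 X195.8673 Y96.8591
G01 X205.8519 Y68.5302
G01 X186.3106 Y45.7189
G01 X156.7849 Y51.2365
G01 X146.8003 Y79.5654
M5
G00 X170.6759 Y198.6365
M3 S371
G01 X169.1037 Y202.4320 F4296
G01 X165.3082 Y204.0042
G01 X161.5127 Y202.4320
G01 X159.9405 Y198.6365
G01 X161.5127 Y194.8410
G01 X165.3082 Y193.2688
G01 X169.1037 Y194.8410
G01 X170.6759 Y198.6365
M5
G00 X0.0000 Y0.0000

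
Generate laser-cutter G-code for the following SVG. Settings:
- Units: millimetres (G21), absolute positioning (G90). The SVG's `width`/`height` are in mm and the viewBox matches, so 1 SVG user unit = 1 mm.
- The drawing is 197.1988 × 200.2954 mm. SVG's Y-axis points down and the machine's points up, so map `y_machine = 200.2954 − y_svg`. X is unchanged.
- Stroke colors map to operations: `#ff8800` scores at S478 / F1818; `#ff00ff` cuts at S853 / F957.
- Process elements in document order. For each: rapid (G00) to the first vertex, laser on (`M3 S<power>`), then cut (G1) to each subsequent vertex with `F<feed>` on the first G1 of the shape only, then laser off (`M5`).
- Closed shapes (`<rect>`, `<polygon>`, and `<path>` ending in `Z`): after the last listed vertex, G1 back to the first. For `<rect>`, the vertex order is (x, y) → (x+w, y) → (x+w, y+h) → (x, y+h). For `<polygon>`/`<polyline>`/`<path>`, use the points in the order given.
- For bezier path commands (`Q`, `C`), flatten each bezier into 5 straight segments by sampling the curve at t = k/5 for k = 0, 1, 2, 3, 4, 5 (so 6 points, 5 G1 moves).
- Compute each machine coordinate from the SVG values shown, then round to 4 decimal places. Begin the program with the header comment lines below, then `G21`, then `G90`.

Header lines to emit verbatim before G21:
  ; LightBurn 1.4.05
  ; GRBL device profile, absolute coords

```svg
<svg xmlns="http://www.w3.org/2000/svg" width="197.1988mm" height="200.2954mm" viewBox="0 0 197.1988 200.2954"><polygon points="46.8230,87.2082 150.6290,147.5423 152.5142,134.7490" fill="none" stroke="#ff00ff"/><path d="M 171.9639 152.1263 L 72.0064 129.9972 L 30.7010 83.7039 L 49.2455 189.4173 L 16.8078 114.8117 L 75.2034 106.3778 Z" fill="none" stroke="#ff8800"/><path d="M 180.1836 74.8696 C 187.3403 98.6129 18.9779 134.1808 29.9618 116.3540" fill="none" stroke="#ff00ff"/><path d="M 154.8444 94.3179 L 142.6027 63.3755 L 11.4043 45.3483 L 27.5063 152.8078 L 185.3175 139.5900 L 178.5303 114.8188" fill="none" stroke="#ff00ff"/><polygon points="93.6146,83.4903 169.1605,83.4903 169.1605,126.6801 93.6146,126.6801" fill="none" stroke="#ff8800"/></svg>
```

1 u = 1 mm; y_m = 200.2954 − y.

[1] `<polygon>` closed polygon, #ff00ff→cut S853 F957: (46.8230,113.0872) → (150.6290,52.7531) → (152.5142,65.5464) → (46.8230,113.0872) (closed)

[2] `<path>` closed polygon, #ff8800→score S478 F1818: (171.9639,48.1691) → (72.0064,70.2982) → (30.7010,116.5915) → (49.2455,10.8781) → (16.8078,85.4837) → (75.2034,93.9176) → (171.9639,48.1691) (closed)

[3] `<path>` cubic bezier, #ff00ff→cut S853 F957: (180.1836,125.4258) → (166.2543,110.2826) → (127.2339,95.4321) → (80.1560,84.0047) → (42.0541,79.1309) → (29.9618,83.9414)

[4] `<path>` open polyline, #ff00ff→cut S853 F957: (154.8444,105.9775) → (142.6027,136.9199) → (11.4043,154.9471) → (27.5063,47.4876) → (185.3175,60.7054) → (178.5303,85.4766)

[5] `<polygon>` rectangle, #ff8800→score S478 F1818: (93.6146,116.8051) → (169.1605,116.8051) → (169.1605,73.6153) → (93.6146,73.6153) → (93.6146,116.8051) (closed)

; LightBurn 1.4.05
; GRBL device profile, absolute coords
G21
G90
G00 X46.8230 Y113.0872
M3 S853
G1 X150.6290 Y52.7531 F957
G1 X152.5142 Y65.5464
G1 X46.8230 Y113.0872
M5
G00 X171.9639 Y48.1691
M3 S478
G1 X72.0064 Y70.2982 F1818
G1 X30.7010 Y116.5915
G1 X49.2455 Y10.8781
G1 X16.8078 Y85.4837
G1 X75.2034 Y93.9176
G1 X171.9639 Y48.1691
M5
G00 X180.1836 Y125.4258
M3 S853
G1 X166.2543 Y110.2826 F957
G1 X127.2339 Y95.4321
G1 X80.1560 Y84.0047
G1 X42.0541 Y79.1309
G1 X29.9618 Y83.9414
M5
G00 X154.8444 Y105.9775
M3 S853
G1 X142.6027 Y136.9199 F957
G1 X11.4043 Y154.9471
G1 X27.5063 Y47.4876
G1 X185.3175 Y60.7054
G1 X178.5303 Y85.4766
M5
G00 X93.6146 Y116.8051
M3 S478
G1 X169.1605 Y116.8051 F1818
G1 X169.1605 Y73.6153
G1 X93.6146 Y73.6153
G1 X93.6146 Y116.8051
M5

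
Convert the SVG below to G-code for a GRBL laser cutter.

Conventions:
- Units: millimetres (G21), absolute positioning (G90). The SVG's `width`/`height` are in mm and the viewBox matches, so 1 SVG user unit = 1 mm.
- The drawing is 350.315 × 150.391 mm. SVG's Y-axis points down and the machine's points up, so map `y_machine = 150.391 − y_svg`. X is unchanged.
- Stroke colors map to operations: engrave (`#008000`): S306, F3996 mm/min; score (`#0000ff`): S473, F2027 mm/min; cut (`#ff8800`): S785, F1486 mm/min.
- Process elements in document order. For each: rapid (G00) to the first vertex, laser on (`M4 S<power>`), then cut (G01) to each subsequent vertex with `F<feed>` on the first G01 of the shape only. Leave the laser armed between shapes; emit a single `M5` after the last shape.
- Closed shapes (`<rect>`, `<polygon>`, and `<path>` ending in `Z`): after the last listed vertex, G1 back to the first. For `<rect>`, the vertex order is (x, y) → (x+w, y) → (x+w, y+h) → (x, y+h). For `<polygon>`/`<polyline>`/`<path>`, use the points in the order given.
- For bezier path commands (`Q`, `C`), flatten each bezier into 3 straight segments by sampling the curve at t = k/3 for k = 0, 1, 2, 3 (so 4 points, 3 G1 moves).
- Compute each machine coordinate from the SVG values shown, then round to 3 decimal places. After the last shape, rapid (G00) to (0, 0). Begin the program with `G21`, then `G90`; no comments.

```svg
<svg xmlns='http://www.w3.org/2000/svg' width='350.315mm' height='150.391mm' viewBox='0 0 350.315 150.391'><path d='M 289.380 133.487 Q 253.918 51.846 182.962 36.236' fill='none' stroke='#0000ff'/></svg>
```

1 u = 1 mm; y_m = 150.391 − y.

[1] `<path>` quadratic bezier, #0000ff→score S473 F2027: (289.380,16.904) → (261.795,63.995) → (226.322,96.412) → (182.962,114.155)

G21
G90
G00 X289.380 Y16.904
M4 S473
G01 X261.795 Y63.995 F2027
G01 X226.322 Y96.412
G01 X182.962 Y114.155
M5
G00 X0.000 Y0.000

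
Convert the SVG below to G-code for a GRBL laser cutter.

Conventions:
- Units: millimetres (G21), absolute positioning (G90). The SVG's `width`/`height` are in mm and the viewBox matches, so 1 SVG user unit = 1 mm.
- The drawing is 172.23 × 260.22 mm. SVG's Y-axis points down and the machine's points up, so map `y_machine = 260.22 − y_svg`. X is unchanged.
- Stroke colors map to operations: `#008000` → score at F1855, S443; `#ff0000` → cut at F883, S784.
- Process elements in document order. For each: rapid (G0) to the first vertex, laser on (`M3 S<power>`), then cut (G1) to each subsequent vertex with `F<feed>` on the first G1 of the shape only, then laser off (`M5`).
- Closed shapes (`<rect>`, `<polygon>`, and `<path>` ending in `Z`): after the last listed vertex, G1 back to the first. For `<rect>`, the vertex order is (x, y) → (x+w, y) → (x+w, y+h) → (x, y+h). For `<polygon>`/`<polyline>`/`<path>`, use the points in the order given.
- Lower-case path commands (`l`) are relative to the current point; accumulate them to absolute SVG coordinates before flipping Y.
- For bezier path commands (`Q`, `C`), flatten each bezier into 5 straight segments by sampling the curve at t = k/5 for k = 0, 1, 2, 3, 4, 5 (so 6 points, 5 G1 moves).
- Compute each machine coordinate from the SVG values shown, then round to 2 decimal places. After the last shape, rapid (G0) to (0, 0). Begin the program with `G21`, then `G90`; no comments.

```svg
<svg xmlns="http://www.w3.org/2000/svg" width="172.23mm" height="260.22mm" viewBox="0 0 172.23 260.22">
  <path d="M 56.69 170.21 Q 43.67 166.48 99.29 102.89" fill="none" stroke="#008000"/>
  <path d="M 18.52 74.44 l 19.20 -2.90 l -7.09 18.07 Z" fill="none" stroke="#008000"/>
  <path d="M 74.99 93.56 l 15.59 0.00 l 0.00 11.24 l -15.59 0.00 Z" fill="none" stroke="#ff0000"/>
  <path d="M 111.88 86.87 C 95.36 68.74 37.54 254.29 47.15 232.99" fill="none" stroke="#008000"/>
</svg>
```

Since the viewBox matches the mm dimensions, user units are millimetres directly. The only transform is the Y-flip y_m = 260.22 − y_svg.

Shape 1 is a quadratic bezier drawn with `<path>`. Its stroke #008000 means score at S443, F1855. After flipping Y the toolpath is (56.69,90.01) → (54.23,93.90) → (57.26,102.57) → (65.78,116.04) → (79.79,134.29) → (99.29,157.33).

Shape 2 is a regular polygon drawn with `<path>`. Its stroke #008000 means score at S443, F1855. After flipping Y the toolpath is (18.52,185.78) → (37.72,188.68) → (30.63,170.61) → (18.52,185.78), returning to the start.

Shape 3 is a rectangle drawn with `<path>`. Its stroke #ff0000 means cut at S784, F883. After flipping Y the toolpath is (74.99,166.66) → (90.58,166.66) → (90.58,155.42) → (74.99,155.42) → (74.99,166.66), returning to the start.

Shape 4 is a cubic bezier drawn with `<path>`. Its stroke #008000 means score at S443, F1855. After flipping Y the toolpath is (111.88,173.35) → (97.88,163.07) → (79.19,123.61) → (61.03,74.68) → (48.61,35.99) → (47.15,27.23).

G21
G90
G0 X56.69 Y90.01
M3 S443
G1 X54.23 Y93.90 F1855
G1 X57.26 Y102.57
G1 X65.78 Y116.04
G1 X79.79 Y134.29
G1 X99.29 Y157.33
M5
G0 X18.52 Y185.78
M3 S443
G1 X37.72 Y188.68 F1855
G1 X30.63 Y170.61
G1 X18.52 Y185.78
M5
G0 X74.99 Y166.66
M3 S784
G1 X90.58 Y166.66 F883
G1 X90.58 Y155.42
G1 X74.99 Y155.42
G1 X74.99 Y166.66
M5
G0 X111.88 Y173.35
M3 S443
G1 X97.88 Y163.07 F1855
G1 X79.19 Y123.61
G1 X61.03 Y74.68
G1 X48.61 Y35.99
G1 X47.15 Y27.23
M5
G0 X0.00 Y0.00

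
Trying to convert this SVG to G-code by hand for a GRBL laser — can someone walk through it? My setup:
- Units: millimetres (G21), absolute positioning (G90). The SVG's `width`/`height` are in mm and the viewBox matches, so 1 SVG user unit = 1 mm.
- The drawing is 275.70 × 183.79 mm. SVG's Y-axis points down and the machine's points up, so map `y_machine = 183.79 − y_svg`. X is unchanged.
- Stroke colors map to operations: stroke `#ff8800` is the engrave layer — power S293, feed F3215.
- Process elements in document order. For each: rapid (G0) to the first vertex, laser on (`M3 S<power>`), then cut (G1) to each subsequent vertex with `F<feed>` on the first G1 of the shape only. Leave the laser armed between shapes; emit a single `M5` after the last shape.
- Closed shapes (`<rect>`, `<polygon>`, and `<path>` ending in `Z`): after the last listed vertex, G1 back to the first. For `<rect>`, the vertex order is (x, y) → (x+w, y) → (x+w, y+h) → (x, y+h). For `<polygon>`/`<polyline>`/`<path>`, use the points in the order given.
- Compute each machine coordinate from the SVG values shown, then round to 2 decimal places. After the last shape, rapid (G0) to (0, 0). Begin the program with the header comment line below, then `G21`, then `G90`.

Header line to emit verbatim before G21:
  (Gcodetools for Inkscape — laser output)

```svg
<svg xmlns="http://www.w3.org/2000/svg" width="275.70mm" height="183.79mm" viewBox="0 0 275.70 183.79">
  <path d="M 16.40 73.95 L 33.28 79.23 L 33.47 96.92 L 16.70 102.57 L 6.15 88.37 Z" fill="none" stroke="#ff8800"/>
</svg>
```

(Gcodetools for Inkscape — laser output)
G21
G90
G0 X16.40 Y109.84
M3 S293
G1 X33.28 Y104.56 F3215
G1 X33.47 Y86.87
G1 X16.70 Y81.22
G1 X6.15 Y95.42
G1 X16.40 Y109.84
M5
G0 X0.00 Y0.00

1 u = 1 mm; y_m = 183.79 − y.

[1] `<path>` regular polygon, #ff8800→engrave S293 F3215: (16.40,109.84) → (33.28,104.56) → (33.47,86.87) → (16.70,81.22) → (6.15,95.42) → (16.40,109.84) (closed)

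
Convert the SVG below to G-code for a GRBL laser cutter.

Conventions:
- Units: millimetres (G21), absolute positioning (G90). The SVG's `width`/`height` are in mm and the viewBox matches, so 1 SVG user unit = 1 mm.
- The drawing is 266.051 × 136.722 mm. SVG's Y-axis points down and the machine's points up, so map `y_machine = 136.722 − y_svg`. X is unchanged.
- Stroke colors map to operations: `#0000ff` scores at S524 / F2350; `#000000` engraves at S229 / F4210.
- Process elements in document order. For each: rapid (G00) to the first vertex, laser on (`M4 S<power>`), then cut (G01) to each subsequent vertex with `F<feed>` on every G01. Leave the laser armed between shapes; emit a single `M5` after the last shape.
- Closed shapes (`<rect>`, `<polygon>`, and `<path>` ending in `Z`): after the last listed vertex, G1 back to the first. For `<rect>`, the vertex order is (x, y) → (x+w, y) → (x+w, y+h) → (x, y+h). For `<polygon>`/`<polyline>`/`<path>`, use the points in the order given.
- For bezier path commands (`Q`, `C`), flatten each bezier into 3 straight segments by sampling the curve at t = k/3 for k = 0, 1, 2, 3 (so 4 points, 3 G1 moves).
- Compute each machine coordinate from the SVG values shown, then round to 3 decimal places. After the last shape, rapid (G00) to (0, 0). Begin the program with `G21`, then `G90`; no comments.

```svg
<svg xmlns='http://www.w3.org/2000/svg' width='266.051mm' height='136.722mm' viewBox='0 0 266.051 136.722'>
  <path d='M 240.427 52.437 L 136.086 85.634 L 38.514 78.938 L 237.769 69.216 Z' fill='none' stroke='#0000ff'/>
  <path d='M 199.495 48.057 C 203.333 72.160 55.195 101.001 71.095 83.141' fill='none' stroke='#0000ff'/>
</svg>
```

viewBox `0 0 266.051 136.722` with mm width/height → 1 unit = 1 mm. Flip: y_m = 136.722 − y_svg.

**Shape 1** — `<path>` closed polygon, stroke `#0000ff` → score (S524, F2350). Machine vertices: (240.427,84.285) → (136.086,51.088) → (38.514,57.784) → (237.769,67.506) → (240.427,84.285). Closed: final G1 returns to the first vertex.

**Shape 2** — `<path>` cubic bezier, stroke `#0000ff` → score (S524, F2350). Control points (SVG): P0=(199.495,48.057), P1=(203.333,72.160), P2=(55.195,101.001), P3=(71.095,83.141); sampled at t=k/3. Machine vertices: (199.495,88.665) → (164.379,64.888) → (98.170,49.383) → (71.095,53.581). Open path.

G21
G90
G00 X240.427 Y84.285
M4 S524
G01 X136.086 Y51.088 F2350
G01 X38.514 Y57.784 F2350
G01 X237.769 Y67.506 F2350
G01 X240.427 Y84.285 F2350
G00 X199.495 Y88.665
M4 S524
G01 X164.379 Y64.888 F2350
G01 X98.170 Y49.383 F2350
G01 X71.095 Y53.581 F2350
M5
G00 X0.000 Y0.000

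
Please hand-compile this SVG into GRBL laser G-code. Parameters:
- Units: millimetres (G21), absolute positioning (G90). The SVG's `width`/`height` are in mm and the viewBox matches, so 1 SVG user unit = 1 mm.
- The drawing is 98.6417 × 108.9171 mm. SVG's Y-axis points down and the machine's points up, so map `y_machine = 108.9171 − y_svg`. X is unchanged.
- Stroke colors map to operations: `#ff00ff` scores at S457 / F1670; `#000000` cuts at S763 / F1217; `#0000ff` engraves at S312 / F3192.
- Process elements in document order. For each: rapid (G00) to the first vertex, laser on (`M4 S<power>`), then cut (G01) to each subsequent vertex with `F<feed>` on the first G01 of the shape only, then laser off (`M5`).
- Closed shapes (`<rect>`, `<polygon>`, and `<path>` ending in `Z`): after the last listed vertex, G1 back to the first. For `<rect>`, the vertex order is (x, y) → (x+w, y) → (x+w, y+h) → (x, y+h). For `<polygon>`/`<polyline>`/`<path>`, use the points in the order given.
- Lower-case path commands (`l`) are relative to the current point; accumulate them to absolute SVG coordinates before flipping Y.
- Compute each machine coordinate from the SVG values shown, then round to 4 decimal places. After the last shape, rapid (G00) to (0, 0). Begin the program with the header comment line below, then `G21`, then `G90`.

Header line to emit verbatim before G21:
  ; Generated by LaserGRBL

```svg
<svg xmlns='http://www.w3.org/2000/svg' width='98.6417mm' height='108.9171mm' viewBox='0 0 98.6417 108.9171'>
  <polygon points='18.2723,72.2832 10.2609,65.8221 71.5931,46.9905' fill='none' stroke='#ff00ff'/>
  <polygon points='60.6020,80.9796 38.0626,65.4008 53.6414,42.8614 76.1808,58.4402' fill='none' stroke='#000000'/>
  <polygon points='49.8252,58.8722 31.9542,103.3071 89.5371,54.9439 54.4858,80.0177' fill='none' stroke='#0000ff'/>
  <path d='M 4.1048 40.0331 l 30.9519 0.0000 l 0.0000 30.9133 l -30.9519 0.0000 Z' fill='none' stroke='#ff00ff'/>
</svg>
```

; Generated by LaserGRBL
G21
G90
G00 X18.2723 Y36.6339
M4 S457
G01 X10.2609 Y43.0950 F1670
G01 X71.5931 Y61.9266
G01 X18.2723 Y36.6339
M5
G00 X60.6020 Y27.9375
M4 S763
G01 X38.0626 Y43.5163 F1217
G01 X53.6414 Y66.0557
G01 X76.1808 Y50.4769
G01 X60.6020 Y27.9375
M5
G00 X49.8252 Y50.0449
M4 S312
G01 X31.9542 Y5.6100 F3192
G01 X89.5371 Y53.9732
G01 X54.4858 Y28.8994
G01 X49.8252 Y50.0449
M5
G00 X4.1048 Y68.8840
M4 S457
G01 X35.0567 Y68.8840 F1670
G01 X35.0567 Y37.9707
G01 X4.1048 Y37.9707
G01 X4.1048 Y68.8840
M5
G00 X0.0000 Y0.0000

viewBox `0 0 98.6417 108.9171` with mm width/height → 1 unit = 1 mm. Flip: y_m = 108.9171 − y_svg.

**Shape 1** — `<polygon>` closed polygon, stroke `#ff00ff` → score (S457, F1670). Machine vertices: (18.2723,36.6339) → (10.2609,43.0950) → (71.5931,61.9266) → (18.2723,36.6339). Closed: final G1 returns to the first vertex.

**Shape 2** — `<polygon>` regular polygon, stroke `#000000` → cut (S763, F1217). Machine vertices: (60.6020,27.9375) → (38.0626,43.5163) → (53.6414,66.0557) → (76.1808,50.4769) → (60.6020,27.9375). Closed: final G1 returns to the first vertex.

**Shape 3** — `<polygon>` closed polygon, stroke `#0000ff` → engrave (S312, F3192). Machine vertices: (49.8252,50.0449) → (31.9542,5.6100) → (89.5371,53.9732) → (54.4858,28.8994) → (49.8252,50.0449). Closed: final G1 returns to the first vertex.

**Shape 4** — `<path>` rectangle, stroke `#ff00ff` → score (S457, F1670). Machine vertices: (4.1048,68.8840) → (35.0567,68.8840) → (35.0567,37.9707) → (4.1048,37.9707) → (4.1048,68.8840). Closed: final G1 returns to the first vertex.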